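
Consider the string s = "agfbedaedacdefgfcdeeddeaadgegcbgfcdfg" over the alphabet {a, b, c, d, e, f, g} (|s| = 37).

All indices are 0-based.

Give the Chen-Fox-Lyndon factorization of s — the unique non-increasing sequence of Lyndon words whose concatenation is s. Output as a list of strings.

emit factor 1: 'agfbed' (i=0, period=6)
emit factor 2: 'aed' (i=6, period=3)
emit factor 3: 'acdefgfcdeedde' (i=9, period=14)
emit factor 4: 'aadgegcbgfcdfg' (i=23, period=14)

["agfbed", "aed", "acdefgfcdeedde", "aadgegcbgfcdfg"]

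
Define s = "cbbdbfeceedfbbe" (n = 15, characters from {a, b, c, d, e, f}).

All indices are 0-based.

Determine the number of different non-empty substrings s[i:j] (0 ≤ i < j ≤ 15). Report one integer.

sorted suffixes:
  #0 SA[0]=1  'bbdbfeceedfbbe'
  #1 SA[1]=12  'bbe'
  #2 SA[2]=2  'bdbfeceedfbbe'
  #3 SA[3]=13  'be'
  #4 SA[4]=4  'bfeceedfbbe'
  #5 SA[5]=0  'cbbdbfeceedfbbe'
  #6 SA[6]=7  'ceedfbbe'
  #7 SA[7]=3  'dbfeceedfbbe'
  #8 SA[8]=10  'dfbbe'
  #9 SA[9]=14  'e'
  #10 SA[10]=6  'eceedfbbe'
  #11 SA[11]=9  'edfbbe'
  #12 SA[12]=8  'eedfbbe'
  #13 SA[13]=11  'fbbe'
  #14 SA[14]=5  'feceedfbbe'

SA = [1, 12, 2, 13, 4, 0, 7, 3, 10, 14, 6, 9, 8, 11, 5]
rank  pair      lcp
   1  s[1:],s[12:]  2  'bb'
   2  s[12:],s[2:]  1  'b'
   3  s[2:],s[13:]  1  'b'
   4  s[13:],s[4:]  1  'b'
   5  s[4:],s[0:]  0  ''
   6  s[0:],s[7:]  1  'c'
   7  s[7:],s[3:]  0  ''
   8  s[3:],s[10:]  1  'd'
   9  s[10:],s[14:]  0  ''
  10  s[14:],s[6:]  1  'e'
  11  s[6:],s[9:]  1  'e'
  12  s[9:],s[8:]  1  'e'
  13  s[8:],s[11:]  0  ''
  14  s[11:],s[5:]  1  'f'

n(n+1)/2 = 15·16/2 = 120
Σ LCP = 0 + 2 + 1 + 1 + 1 + 0 + 1 + 0 + 1 + 0 + 1 + 1 + 1 + 0 + 1 = 11
distinct = 120 − 11 = 109

109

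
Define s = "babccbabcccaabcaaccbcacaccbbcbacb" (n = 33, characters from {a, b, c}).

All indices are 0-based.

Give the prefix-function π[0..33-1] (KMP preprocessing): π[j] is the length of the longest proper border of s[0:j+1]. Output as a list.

[0, 0, 1, 0, 0, 1, 2, 3, 4, 5, 0, 0, 0, 1, 0, 0, 0, 0, 0, 1, 0, 0, 0, 0, 0, 0, 1, 1, 0, 1, 2, 0, 1]

π[0] = 0
j=1 s[j]='a': π[1]=0 (border '')
j=2 s[j]='b': π[2]=1 (border 'b')
j=3 s[j]='c': k: 1→0; π[3]=0 (border '')
j=4 s[j]='c': π[4]=0 (border '')
j=5 s[j]='b': π[5]=1 (border 'b')
j=6 s[j]='a': π[6]=2 (border 'ba')
j=7 s[j]='b': π[7]=3 (border 'bab')
j=8 s[j]='c': π[8]=4 (border 'babc')
j=9 s[j]='c': π[9]=5 (border 'babcc')
j=10 s[j]='c': k: 5→0; π[10]=0 (border '')
j=11 s[j]='a': π[11]=0 (border '')
j=12 s[j]='a': π[12]=0 (border '')
j=13 s[j]='b': π[13]=1 (border 'b')
j=14 s[j]='c': k: 1→0; π[14]=0 (border '')
j=15 s[j]='a': π[15]=0 (border '')
j=16 s[j]='a': π[16]=0 (border '')
j=17 s[j]='c': π[17]=0 (border '')
j=18 s[j]='c': π[18]=0 (border '')
j=19 s[j]='b': π[19]=1 (border 'b')
j=20 s[j]='c': k: 1→0; π[20]=0 (border '')
j=21 s[j]='a': π[21]=0 (border '')
j=22 s[j]='c': π[22]=0 (border '')
j=23 s[j]='a': π[23]=0 (border '')
j=24 s[j]='c': π[24]=0 (border '')
j=25 s[j]='c': π[25]=0 (border '')
j=26 s[j]='b': π[26]=1 (border 'b')
j=27 s[j]='b': k: 1→0; π[27]=1 (border 'b')
j=28 s[j]='c': k: 1→0; π[28]=0 (border '')
j=29 s[j]='b': π[29]=1 (border 'b')
j=30 s[j]='a': π[30]=2 (border 'ba')
j=31 s[j]='c': k: 2→0; π[31]=0 (border '')
j=32 s[j]='b': π[32]=1 (border 'b')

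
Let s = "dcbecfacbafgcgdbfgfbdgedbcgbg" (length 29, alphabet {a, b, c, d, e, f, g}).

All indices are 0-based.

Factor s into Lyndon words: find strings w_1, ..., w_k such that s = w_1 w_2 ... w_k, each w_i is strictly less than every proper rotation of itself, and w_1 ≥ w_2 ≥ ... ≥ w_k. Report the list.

["d", "c", "becf", "acbafgcgdbfgfbdgedbcgbg"]

emit factor 1: 'd' (i=0, period=1)
emit factor 2: 'c' (i=1, period=1)
emit factor 3: 'becf' (i=2, period=4)
emit factor 4: 'acbafgcgdbfgfbdgedbcgbg' (i=6, period=23)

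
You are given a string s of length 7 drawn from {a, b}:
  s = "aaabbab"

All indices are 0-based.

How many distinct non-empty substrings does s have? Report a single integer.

21

sorted suffixes:
  #0 SA[0]=0  'aaabbab'
  #1 SA[1]=1  'aabbab'
  #2 SA[2]=5  'ab'
  #3 SA[3]=2  'abbab'
  #4 SA[4]=6  'b'
  #5 SA[5]=4  'bab'
  #6 SA[6]=3  'bbab'

SA = [0, 1, 5, 2, 6, 4, 3]
i: (SA[i-1],SA[i]) lcp shared
  1: (0,1) 2 'aa'
  2: (1,5) 1 'a'
  3: (5,2) 2 'ab'
  4: (2,6) 0 ''
  5: (6,4) 1 'b'
  6: (4,3) 1 'b'

n(n+1)/2 = 7·8/2 = 28
Σ LCP = 0 + 2 + 1 + 2 + 0 + 1 + 1 = 7
distinct = 28 − 7 = 21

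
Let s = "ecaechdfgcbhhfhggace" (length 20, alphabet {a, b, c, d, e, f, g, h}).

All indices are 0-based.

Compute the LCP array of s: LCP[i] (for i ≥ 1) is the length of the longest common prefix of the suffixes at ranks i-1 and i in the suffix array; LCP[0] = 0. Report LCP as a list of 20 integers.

[0, 1, 0, 0, 1, 1, 1, 0, 0, 1, 2, 0, 1, 0, 1, 1, 0, 1, 1, 1]

rank | idx | suffix
   0 |  17 | ace
   1 |   2 | aechdfgcbhhfhggace
   2 |  10 | bhhfhggace
   3 |   1 | caechdfgcbhhfhggace
   4 |   9 | cbhhfhggace
   5 |  18 | ce
   6 |   4 | chdfgcbhhfhggace
   7 |   6 | dfgcbhhfhggace
   8 |  19 | e
   9 |   0 | ecaechdfgcbhhfhggace
  10 |   3 | echdfgcbhhfhggace
  11 |   7 | fgcbhhfhggace
  12 |  13 | fhggace
  13 |  16 | gace
  14 |   8 | gcbhhfhggace
  15 |  15 | ggace
  16 |   5 | hdfgcbhhfhggace
  17 |  12 | hfhggace
  18 |  14 | hggace
  19 |  11 | hhfhggace

SA = [17, 2, 10, 1, 9, 18, 4, 6, 19, 0, 3, 7, 13, 16, 8, 15, 5, 12, 14, 11]
[i] adj suffixes → lcp
  [1] 17/2 → 1 ('a')
  [2] 2/10 → 0 ('')
  [3] 10/1 → 0 ('')
  [4] 1/9 → 1 ('c')
  [5] 9/18 → 1 ('c')
  [6] 18/4 → 1 ('c')
  [7] 4/6 → 0 ('')
  [8] 6/19 → 0 ('')
  [9] 19/0 → 1 ('e')
  [10] 0/3 → 2 ('ec')
  [11] 3/7 → 0 ('')
  [12] 7/13 → 1 ('f')
  [13] 13/16 → 0 ('')
  [14] 16/8 → 1 ('g')
  [15] 8/15 → 1 ('g')
  [16] 15/5 → 0 ('')
  [17] 5/12 → 1 ('h')
  [18] 12/14 → 1 ('h')
  [19] 14/11 → 1 ('h')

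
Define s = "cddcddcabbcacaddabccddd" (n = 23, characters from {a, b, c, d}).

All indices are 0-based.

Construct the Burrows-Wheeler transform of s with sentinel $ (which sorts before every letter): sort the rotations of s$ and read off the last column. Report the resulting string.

dcdccabadbabd$cdddddaccc

rank  rotation                  last
    0  $cddcddcabbcacaddabccddd  d
    1  abbcacaddabccddd$cddcddc  c
    2  abccddd$cddcddcabbcacadd  d
    3  acaddabccddd$cddcddcabbc  c
    4  addabccddd$cddcddcabbcac  c
    5  bbcacaddabccddd$cddcddca  a
    6  bcacaddabccddd$cddcddcab  b
    7  bccddd$cddcddcabbcacadda  a
    8  cabbcacaddabccddd$cddcdd  d
    9  cacaddabccddd$cddcddcabb  b
   10  caddabccddd$cddcddcabbca  a
   11  ccddd$cddcddcabbcacaddab  b
   12  cddcabbcacaddabccddd$cdd  d
   13  cddcddcabbcacaddabccddd$  $
   14  cddd$cddcddcabbcacaddabc  c
   15  d$cddcddcabbcacaddabccdd  d
   16  dabccddd$cddcddcabbcacad  d
   17  dcabbcacaddabccddd$cddcd  d
   18  dcddcabbcacaddabccddd$cd  d
   19  dd$cddcddcabbcacaddabccd  d
   20  ddabccddd$cddcddcabbcaca  a
   21  ddcabbcacaddabccddd$cddc  c
   22  ddcddcabbcacaddabccddd$c  c
   23  ddd$cddcddcabbcacaddabcc  c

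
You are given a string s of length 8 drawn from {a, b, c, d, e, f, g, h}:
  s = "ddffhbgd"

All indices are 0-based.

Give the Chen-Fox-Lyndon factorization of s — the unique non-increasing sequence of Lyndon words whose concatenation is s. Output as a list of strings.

["ddffh", "bgd"]

emit factor 1: 'ddffh' (i=0, period=5)
emit factor 2: 'bgd' (i=5, period=3)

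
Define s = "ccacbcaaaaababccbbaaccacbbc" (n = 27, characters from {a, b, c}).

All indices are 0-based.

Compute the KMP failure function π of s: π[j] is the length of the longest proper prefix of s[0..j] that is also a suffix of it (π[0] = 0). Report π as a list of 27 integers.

π[0] = 0
j=1 s[j]='c': π[1]=1 (border 'c')
j=2 s[j]='a': k: 1→0; π[2]=0 (border '')
j=3 s[j]='c': π[3]=1 (border 'c')
j=4 s[j]='b': k: 1→0; π[4]=0 (border '')
j=5 s[j]='c': π[5]=1 (border 'c')
j=6 s[j]='a': k: 1→0; π[6]=0 (border '')
j=7 s[j]='a': π[7]=0 (border '')
j=8 s[j]='a': π[8]=0 (border '')
j=9 s[j]='a': π[9]=0 (border '')
j=10 s[j]='a': π[10]=0 (border '')
j=11 s[j]='b': π[11]=0 (border '')
j=12 s[j]='a': π[12]=0 (border '')
j=13 s[j]='b': π[13]=0 (border '')
j=14 s[j]='c': π[14]=1 (border 'c')
j=15 s[j]='c': π[15]=2 (border 'cc')
j=16 s[j]='b': k: 2→1→0; π[16]=0 (border '')
j=17 s[j]='b': π[17]=0 (border '')
j=18 s[j]='a': π[18]=0 (border '')
j=19 s[j]='a': π[19]=0 (border '')
j=20 s[j]='c': π[20]=1 (border 'c')
j=21 s[j]='c': π[21]=2 (border 'cc')
j=22 s[j]='a': π[22]=3 (border 'cca')
j=23 s[j]='c': π[23]=4 (border 'ccac')
j=24 s[j]='b': π[24]=5 (border 'ccacb')
j=25 s[j]='b': k: 5→0; π[25]=0 (border '')
j=26 s[j]='c': π[26]=1 (border 'c')

[0, 1, 0, 1, 0, 1, 0, 0, 0, 0, 0, 0, 0, 0, 1, 2, 0, 0, 0, 0, 1, 2, 3, 4, 5, 0, 1]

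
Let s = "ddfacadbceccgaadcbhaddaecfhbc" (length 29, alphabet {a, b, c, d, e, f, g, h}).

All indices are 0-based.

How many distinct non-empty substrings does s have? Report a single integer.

rank | idx | suffix
   0 |  13 | aadcbhaddaecfhbc
   1 |   3 | acadbceccgaadcbhaddaecfhbc
   2 |   5 | adbceccgaadcbhaddaecfhbc
   3 |  14 | adcbhaddaecfhbc
   4 |  19 | addaecfhbc
   5 |  22 | aecfhbc
   6 |  27 | bc
   7 |   7 | bceccgaadcbhaddaecfhbc
   8 |  17 | bhaddaecfhbc
   9 |  28 | c
  10 |   4 | cadbceccgaadcbhaddaecfhbc
  11 |  16 | cbhaddaecfhbc
  12 |  10 | ccgaadcbhaddaecfhbc
  13 |   8 | ceccgaadcbhaddaecfhbc
  14 |  24 | cfhbc
  15 |  11 | cgaadcbhaddaecfhbc
  16 |  21 | daecfhbc
  17 |   6 | dbceccgaadcbhaddaecfhbc
  18 |  15 | dcbhaddaecfhbc
  19 |  20 | ddaecfhbc
  20 |   0 | ddfacadbceccgaadcbhaddaecfhbc
  21 |   1 | dfacadbceccgaadcbhaddaecfhbc
  22 |   9 | eccgaadcbhaddaecfhbc
  23 |  23 | ecfhbc
  24 |   2 | facadbceccgaadcbhaddaecfhbc
  25 |  25 | fhbc
  26 |  12 | gaadcbhaddaecfhbc
  27 |  18 | haddaecfhbc
  28 |  26 | hbc

SA = [13, 3, 5, 14, 19, 22, 27, 7, 17, 28, 4, 16, 10, 8, 24, 11, 21, 6, 15, 20, 0, 1, 9, 23, 2, 25, 12, 18, 26]
i: (SA[i-1],SA[i]) lcp shared
  1: (13,3) 1 'a'
  2: (3,5) 1 'a'
  3: (5,14) 2 'ad'
  4: (14,19) 2 'ad'
  5: (19,22) 1 'a'
  6: (22,27) 0 ''
  7: (27,7) 2 'bc'
  8: (7,17) 1 'b'
  9: (17,28) 0 ''
  10: (28,4) 1 'c'
  11: (4,16) 1 'c'
  12: (16,10) 1 'c'
  13: (10,8) 1 'c'
  14: (8,24) 1 'c'
  15: (24,11) 1 'c'
  16: (11,21) 0 ''
  17: (21,6) 1 'd'
  18: (6,15) 1 'd'
  19: (15,20) 1 'd'
  20: (20,0) 2 'dd'
  21: (0,1) 1 'd'
  22: (1,9) 0 ''
  23: (9,23) 2 'ec'
  24: (23,2) 0 ''
  25: (2,25) 1 'f'
  26: (25,12) 0 ''
  27: (12,18) 0 ''
  28: (18,26) 1 'h'

n(n+1)/2 = 29·30/2 = 435
Σ LCP = 0 + 1 + 1 + 2 + 2 + 1 + 0 + 2 + 1 + 0 + 1 + 1 + 1 + 1 + 1 + 1 + 0 + 1 + 1 + 1 + 2 + 1 + 0 + 2 + 0 + 1 + 0 + 0 + 1 = 26
distinct = 435 − 26 = 409

409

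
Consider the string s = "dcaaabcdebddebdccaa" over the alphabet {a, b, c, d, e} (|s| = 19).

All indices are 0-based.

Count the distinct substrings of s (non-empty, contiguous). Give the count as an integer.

rank | idx | suffix
   0 |  18 | a
   1 |  17 | aa
   2 |   2 | aaabcdebddebdccaa
   3 |   3 | aabcdebddebdccaa
   4 |   4 | abcdebddebdccaa
   5 |   5 | bcdebddebdccaa
   6 |  13 | bdccaa
   7 |   9 | bddebdccaa
   8 |  16 | caa
   9 |   1 | caaabcdebddebdccaa
  10 |  15 | ccaa
  11 |   6 | cdebddebdccaa
  12 |   0 | dcaaabcdebddebdccaa
  13 |  14 | dccaa
  14 |  10 | ddebdccaa
  15 |  11 | debdccaa
  16 |   7 | debddebdccaa
  17 |  12 | ebdccaa
  18 |   8 | ebddebdccaa

SA = [18, 17, 2, 3, 4, 5, 13, 9, 16, 1, 15, 6, 0, 14, 10, 11, 7, 12, 8]
i: (SA[i-1],SA[i]) lcp shared
  1: (18,17) 1 'a'
  2: (17,2) 2 'aa'
  3: (2,3) 2 'aa'
  4: (3,4) 1 'a'
  5: (4,5) 0 ''
  6: (5,13) 1 'b'
  7: (13,9) 2 'bd'
  8: (9,16) 0 ''
  9: (16,1) 3 'caa'
  10: (1,15) 1 'c'
  11: (15,6) 1 'c'
  12: (6,0) 0 ''
  13: (0,14) 2 'dc'
  14: (14,10) 1 'd'
  15: (10,11) 1 'd'
  16: (11,7) 4 'debd'
  17: (7,12) 0 ''
  18: (12,8) 3 'ebd'

n(n+1)/2 = 19·20/2 = 190
Σ LCP = 0 + 1 + 2 + 2 + 1 + 0 + 1 + 2 + 0 + 3 + 1 + 1 + 0 + 2 + 1 + 1 + 4 + 0 + 3 = 25
distinct = 190 − 25 = 165

165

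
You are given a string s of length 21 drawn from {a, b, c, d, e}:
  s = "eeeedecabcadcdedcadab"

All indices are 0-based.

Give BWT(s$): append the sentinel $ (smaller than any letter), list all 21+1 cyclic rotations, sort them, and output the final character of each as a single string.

rank  rotation                last
    0  $eeeedecabcadcdedcadab  b
    1  ab$eeeedecabcadcdedcad  d
    2  abcadcdedcadab$eeeedec  c
    3  adab$eeeedecabcadcdedc  c
    4  adcdedcadab$eeeedecabc  c
    5  b$eeeedecabcadcdedcada  a
    6  bcadcdedcadab$eeeedeca  a
    7  cabcadcdedcadab$eeeede  e
    8  cadab$eeeedecabcadcded  d
    9  cadcdedcadab$eeeedecab  b
   10  cdedcadab$eeeedecabcad  d
   11  dab$eeeedecabcadcdedca  a
   12  dcadab$eeeedecabcadcde  e
   13  dcdedcadab$eeeedecabca  a
   14  decabcadcdedcadab$eeee  e
   15  dedcadab$eeeedecabcadc  c
   16  ecabcadcdedcadab$eeeed  d
   17  edcadab$eeeedecabcadcd  d
   18  edecabcadcdedcadab$eee  e
   19  eedecabcadcdedcadab$ee  e
   20  eeedecabcadcdedcadab$e  e
   21  eeeedecabcadcdedcadab$  $

bdcccaaedbdaeaecddeee$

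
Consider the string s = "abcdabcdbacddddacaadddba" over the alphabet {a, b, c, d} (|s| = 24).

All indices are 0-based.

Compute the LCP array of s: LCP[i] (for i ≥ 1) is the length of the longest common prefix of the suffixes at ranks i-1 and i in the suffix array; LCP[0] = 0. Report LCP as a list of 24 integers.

rank | idx | suffix
   0 |  23 | a
   1 |  17 | aadddba
   2 |   0 | abcdabcdbacddddacaadddba
   3 |   4 | abcdbacddddacaadddba
   4 |  15 | acaadddba
   5 |   9 | acddddacaadddba
   6 |  18 | adddba
   7 |  22 | ba
   8 |   8 | bacddddacaadddba
   9 |   1 | bcdabcdbacddddacaadddba
  10 |   5 | bcdbacddddacaadddba
  11 |  16 | caadddba
  12 |   2 | cdabcdbacddddacaadddba
  13 |   6 | cdbacddddacaadddba
  14 |  10 | cddddacaadddba
  15 |   3 | dabcdbacddddacaadddba
  16 |  14 | dacaadddba
  17 |  21 | dba
  18 |   7 | dbacddddacaadddba
  19 |  13 | ddacaadddba
  20 |  20 | ddba
  21 |  12 | dddacaadddba
  22 |  19 | dddba
  23 |  11 | ddddacaadddba

SA = [23, 17, 0, 4, 15, 9, 18, 22, 8, 1, 5, 16, 2, 6, 10, 3, 14, 21, 7, 13, 20, 12, 19, 11]
rank  pair      lcp
   1  s[23:],s[17:]  1  'a'
   2  s[17:],s[0:]  1  'a'
   3  s[0:],s[4:]  4  'abcd'
   4  s[4:],s[15:]  1  'a'
   5  s[15:],s[9:]  2  'ac'
   6  s[9:],s[18:]  1  'a'
   7  s[18:],s[22:]  0  ''
   8  s[22:],s[8:]  2  'ba'
   9  s[8:],s[1:]  1  'b'
  10  s[1:],s[5:]  3  'bcd'
  11  s[5:],s[16:]  0  ''
  12  s[16:],s[2:]  1  'c'
  13  s[2:],s[6:]  2  'cd'
  14  s[6:],s[10:]  2  'cd'
  15  s[10:],s[3:]  0  ''
  16  s[3:],s[14:]  2  'da'
  17  s[14:],s[21:]  1  'd'
  18  s[21:],s[7:]  3  'dba'
  19  s[7:],s[13:]  1  'd'
  20  s[13:],s[20:]  2  'dd'
  21  s[20:],s[12:]  2  'dd'
  22  s[12:],s[19:]  3  'ddd'
  23  s[19:],s[11:]  3  'ddd'

[0, 1, 1, 4, 1, 2, 1, 0, 2, 1, 3, 0, 1, 2, 2, 0, 2, 1, 3, 1, 2, 2, 3, 3]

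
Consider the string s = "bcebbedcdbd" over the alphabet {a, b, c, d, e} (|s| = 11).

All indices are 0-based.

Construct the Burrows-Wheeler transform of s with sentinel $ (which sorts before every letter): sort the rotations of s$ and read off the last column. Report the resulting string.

rank  rotation      last
    0  $bcebbedcdbd  d
    1  bbedcdbd$bce  e
    2  bcebbedcdbd$  $
    3  bd$bcebbedcd  d
    4  bedcdbd$bceb  b
    5  cdbd$bcebbed  d
    6  cebbedcdbd$b  b
    7  d$bcebbedcdb  b
    8  dbd$bcebbedc  c
    9  dcdbd$bcebbe  e
   10  ebbedcdbd$bc  c
   11  edcdbd$bcebb  b

de$dbdbbcecb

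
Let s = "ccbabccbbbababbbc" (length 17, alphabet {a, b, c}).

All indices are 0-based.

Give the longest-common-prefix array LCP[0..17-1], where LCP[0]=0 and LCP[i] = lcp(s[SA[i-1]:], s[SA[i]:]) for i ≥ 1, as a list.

[0, 2, 2, 0, 3, 3, 1, 2, 3, 2, 1, 2, 0, 1, 2, 1, 3]

rank→(start, suffix):
  0 → (10, 'ababbbc')
  1 → (12, 'abbbc')
  2 → (3, 'abccbbbababbbc')
  3 → (9, 'bababbbc')
  4 → (11, 'babbbc')
  5 → (2, 'babccbbbababbbc')
  6 → (8, 'bbababbbc')
  7 → (7, 'bbbababbbc')
  8 → (13, 'bbbc')
  9 → (14, 'bbc')
  10 → (15, 'bc')
  11 → (4, 'bccbbbababbbc')
  12 → (16, 'c')
  13 → (1, 'cbabccbbbababbbc')
  14 → (6, 'cbbbababbbc')
  15 → (0, 'ccbabccbbbababbbc')
  16 → (5, 'ccbbbababbbc')

SA = [10, 12, 3, 9, 11, 2, 8, 7, 13, 14, 15, 4, 16, 1, 6, 0, 5]
rank  pair      lcp
   1  s[10:],s[12:]  2  'ab'
   2  s[12:],s[3:]  2  'ab'
   3  s[3:],s[9:]  0  ''
   4  s[9:],s[11:]  3  'bab'
   5  s[11:],s[2:]  3  'bab'
   6  s[2:],s[8:]  1  'b'
   7  s[8:],s[7:]  2  'bb'
   8  s[7:],s[13:]  3  'bbb'
   9  s[13:],s[14:]  2  'bb'
  10  s[14:],s[15:]  1  'b'
  11  s[15:],s[4:]  2  'bc'
  12  s[4:],s[16:]  0  ''
  13  s[16:],s[1:]  1  'c'
  14  s[1:],s[6:]  2  'cb'
  15  s[6:],s[0:]  1  'c'
  16  s[0:],s[5:]  3  'ccb'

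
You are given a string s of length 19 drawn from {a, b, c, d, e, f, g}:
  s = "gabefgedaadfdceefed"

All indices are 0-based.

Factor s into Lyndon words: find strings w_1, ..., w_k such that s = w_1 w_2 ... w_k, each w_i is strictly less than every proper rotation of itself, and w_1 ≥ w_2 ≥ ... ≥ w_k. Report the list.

["g", "abefged", "aadfdceefed"]

emit factor 1: 'g' (i=0, period=1)
emit factor 2: 'abefged' (i=1, period=7)
emit factor 3: 'aadfdceefed' (i=8, period=11)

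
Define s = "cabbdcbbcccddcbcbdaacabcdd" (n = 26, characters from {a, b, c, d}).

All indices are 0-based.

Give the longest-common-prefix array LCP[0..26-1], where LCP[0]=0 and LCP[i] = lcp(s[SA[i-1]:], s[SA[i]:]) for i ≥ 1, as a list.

[0, 1, 2, 1, 0, 2, 1, 2, 2, 1, 2, 0, 3, 1, 2, 2, 1, 2, 1, 3, 0, 1, 1, 3, 1, 2]

sorted suffixes:
  #0 SA[0]=18  'aacabcdd'
  #1 SA[1]=1  'abbdcbbcccddcbcbdaacabcdd'
  #2 SA[2]=21  'abcdd'
  #3 SA[3]=19  'acabcdd'
  #4 SA[4]=6  'bbcccddcbcbdaacabcdd'
  #5 SA[5]=2  'bbdcbbcccddcbcbdaacabcdd'
  #6 SA[6]=14  'bcbdaacabcdd'
  #7 SA[7]=7  'bcccddcbcbdaacabcdd'
  #8 SA[8]=22  'bcdd'
  #9 SA[9]=16  'bdaacabcdd'
  #10 SA[10]=3  'bdcbbcccddcbcbdaacabcdd'
  #11 SA[11]=0  'cabbdcbbcccddcbcbdaacabcdd'
  #12 SA[12]=20  'cabcdd'
  #13 SA[13]=5  'cbbcccddcbcbdaacabcdd'
  #14 SA[14]=13  'cbcbdaacabcdd'
  #15 SA[15]=15  'cbdaacabcdd'
  #16 SA[16]=8  'cccddcbcbdaacabcdd'
  #17 SA[17]=9  'ccddcbcbdaacabcdd'
  #18 SA[18]=23  'cdd'
  #19 SA[19]=10  'cddcbcbdaacabcdd'
  #20 SA[20]=25  'd'
  #21 SA[21]=17  'daacabcdd'
  #22 SA[22]=4  'dcbbcccddcbcbdaacabcdd'
  #23 SA[23]=12  'dcbcbdaacabcdd'
  #24 SA[24]=24  'dd'
  #25 SA[25]=11  'ddcbcbdaacabcdd'

SA = [18, 1, 21, 19, 6, 2, 14, 7, 22, 16, 3, 0, 20, 5, 13, 15, 8, 9, 23, 10, 25, 17, 4, 12, 24, 11]
rank  pair      lcp
   1  s[18:],s[1:]  1  'a'
   2  s[1:],s[21:]  2  'ab'
   3  s[21:],s[19:]  1  'a'
   4  s[19:],s[6:]  0  ''
   5  s[6:],s[2:]  2  'bb'
   6  s[2:],s[14:]  1  'b'
   7  s[14:],s[7:]  2  'bc'
   8  s[7:],s[22:]  2  'bc'
   9  s[22:],s[16:]  1  'b'
  10  s[16:],s[3:]  2  'bd'
  11  s[3:],s[0:]  0  ''
  12  s[0:],s[20:]  3  'cab'
  13  s[20:],s[5:]  1  'c'
  14  s[5:],s[13:]  2  'cb'
  15  s[13:],s[15:]  2  'cb'
  16  s[15:],s[8:]  1  'c'
  17  s[8:],s[9:]  2  'cc'
  18  s[9:],s[23:]  1  'c'
  19  s[23:],s[10:]  3  'cdd'
  20  s[10:],s[25:]  0  ''
  21  s[25:],s[17:]  1  'd'
  22  s[17:],s[4:]  1  'd'
  23  s[4:],s[12:]  3  'dcb'
  24  s[12:],s[24:]  1  'd'
  25  s[24:],s[11:]  2  'dd'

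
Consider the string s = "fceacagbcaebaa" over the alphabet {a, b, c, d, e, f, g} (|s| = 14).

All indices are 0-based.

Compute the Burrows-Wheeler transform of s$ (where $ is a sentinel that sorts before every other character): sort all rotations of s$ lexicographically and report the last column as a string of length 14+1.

rank  rotation         last
    0  $fceacagbcaebaa  a
    1  a$fceacagbcaeba  a
    2  aa$fceacagbcaeb  b
    3  acagbcaebaa$fce  e
    4  aebaa$fceacagbc  c
    5  agbcaebaa$fceac  c
    6  baa$fceacagbcae  e
    7  bcaebaa$fceacag  g
    8  caebaa$fceacagb  b
    9  cagbcaebaa$fcea  a
   10  ceacagbcaebaa$f  f
   11  eacagbcaebaa$fc  c
   12  ebaa$fceacagbca  a
   13  fceacagbcaebaa$  $
   14  gbcaebaa$fceaca  a

aabeccegbafca$a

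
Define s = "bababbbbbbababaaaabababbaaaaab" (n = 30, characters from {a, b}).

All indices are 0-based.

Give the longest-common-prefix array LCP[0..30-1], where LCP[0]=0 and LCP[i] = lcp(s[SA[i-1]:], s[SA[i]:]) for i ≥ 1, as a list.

rank | idx | suffix
   0 |  24 | aaaaab
   1 |  25 | aaaab
   2 |  14 | aaaabababbaaaaab
   3 |  26 | aaab
   4 |  15 | aaabababbaaaaab
   5 |  27 | aab
   6 |  16 | aabababbaaaaab
   7 |  28 | ab
   8 |  12 | abaaaabababbaaaaab
   9 |  10 | ababaaaabababbaaaaab
  10 |  17 | abababbaaaaab
  11 |  19 | ababbaaaaab
  12 |   1 | ababbbbbbababaaaabababbaaaaab
  13 |  21 | abbaaaaab
  14 |   3 | abbbbbbababaaaabababbaaaaab
  15 |  29 | b
  16 |  23 | baaaaab
  17 |  13 | baaaabababbaaaaab
  18 |  11 | babaaaabababbaaaaab
  19 |   9 | bababaaaabababbaaaaab
  20 |  18 | bababbaaaaab
  21 |   0 | bababbbbbbababaaaabababbaaaaab
  22 |  20 | babbaaaaab
  23 |   2 | babbbbbbababaaaabababbaaaaab
  24 |  22 | bbaaaaab
  25 |   8 | bbababaaaabababbaaaaab
  26 |   7 | bbbababaaaabababbaaaaab
  27 |   6 | bbbbababaaaabababbaaaaab
  28 |   5 | bbbbbababaaaabababbaaaaab
  29 |   4 | bbbbbbababaaaabababbaaaaab

SA = [24, 25, 14, 26, 15, 27, 16, 28, 12, 10, 17, 19, 1, 21, 3, 29, 23, 13, 11, 9, 18, 0, 20, 2, 22, 8, 7, 6, 5, 4]
i: (SA[i-1],SA[i]) lcp shared
  1: (24,25) 4 'aaaa'
  2: (25,14) 5 'aaaab'
  3: (14,26) 3 'aaa'
  4: (26,15) 4 'aaab'
  5: (15,27) 2 'aa'
  6: (27,16) 3 'aab'
  7: (16,28) 1 'a'
  8: (28,12) 2 'ab'
  9: (12,10) 3 'aba'
  10: (10,17) 5 'ababa'
  11: (17,19) 4 'abab'
  12: (19,1) 5 'ababb'
  13: (1,21) 2 'ab'
  14: (21,3) 3 'abb'
  15: (3,29) 0 ''
  16: (29,23) 1 'b'
  17: (23,13) 5 'baaaa'
  18: (13,11) 2 'ba'
  19: (11,9) 4 'baba'
  20: (9,18) 5 'babab'
  21: (18,0) 6 'bababb'
  22: (0,20) 3 'bab'
  23: (20,2) 4 'babb'
  24: (2,22) 1 'b'
  25: (22,8) 3 'bba'
  26: (8,7) 2 'bb'
  27: (7,6) 3 'bbb'
  28: (6,5) 4 'bbbb'
  29: (5,4) 5 'bbbbb'

[0, 4, 5, 3, 4, 2, 3, 1, 2, 3, 5, 4, 5, 2, 3, 0, 1, 5, 2, 4, 5, 6, 3, 4, 1, 3, 2, 3, 4, 5]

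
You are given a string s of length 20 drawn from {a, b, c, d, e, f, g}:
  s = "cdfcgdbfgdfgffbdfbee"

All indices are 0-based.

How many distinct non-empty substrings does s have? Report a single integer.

191

sorted suffixes:
  #0 SA[0]=14  'bdfbee'
  #1 SA[1]=17  'bee'
  #2 SA[2]=6  'bfgdfgffbdfbee'
  #3 SA[3]=0  'cdfcgdbfgdfgffbdfbee'
  #4 SA[4]=3  'cgdbfgdfgffbdfbee'
  #5 SA[5]=5  'dbfgdfgffbdfbee'
  #6 SA[6]=15  'dfbee'
  #7 SA[7]=1  'dfcgdbfgdfgffbdfbee'
  #8 SA[8]=9  'dfgffbdfbee'
  #9 SA[9]=19  'e'
  #10 SA[10]=18  'ee'
  #11 SA[11]=13  'fbdfbee'
  #12 SA[12]=16  'fbee'
  #13 SA[13]=2  'fcgdbfgdfgffbdfbee'
  #14 SA[14]=12  'ffbdfbee'
  #15 SA[15]=7  'fgdfgffbdfbee'
  #16 SA[16]=10  'fgffbdfbee'
  #17 SA[17]=4  'gdbfgdfgffbdfbee'
  #18 SA[18]=8  'gdfgffbdfbee'
  #19 SA[19]=11  'gffbdfbee'

SA = [14, 17, 6, 0, 3, 5, 15, 1, 9, 19, 18, 13, 16, 2, 12, 7, 10, 4, 8, 11]
i: (SA[i-1],SA[i]) lcp shared
  1: (14,17) 1 'b'
  2: (17,6) 1 'b'
  3: (6,0) 0 ''
  4: (0,3) 1 'c'
  5: (3,5) 0 ''
  6: (5,15) 1 'd'
  7: (15,1) 2 'df'
  8: (1,9) 2 'df'
  9: (9,19) 0 ''
  10: (19,18) 1 'e'
  11: (18,13) 0 ''
  12: (13,16) 2 'fb'
  13: (16,2) 1 'f'
  14: (2,12) 1 'f'
  15: (12,7) 1 'f'
  16: (7,10) 2 'fg'
  17: (10,4) 0 ''
  18: (4,8) 2 'gd'
  19: (8,11) 1 'g'

n(n+1)/2 = 20·21/2 = 210
Σ LCP = 0 + 1 + 1 + 0 + 1 + 0 + 1 + 2 + 2 + 0 + 1 + 0 + 2 + 1 + 1 + 1 + 2 + 0 + 2 + 1 = 19
distinct = 210 − 19 = 191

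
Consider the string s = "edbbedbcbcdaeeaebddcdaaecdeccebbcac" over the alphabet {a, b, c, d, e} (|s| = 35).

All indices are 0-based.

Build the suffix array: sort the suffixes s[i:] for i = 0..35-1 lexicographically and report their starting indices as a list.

sorted suffixes:
  #0 SA[0]=21  'aaecdeccebbcac'
  #1 SA[1]=33  'ac'
  #2 SA[2]=14  'aebddcdaaecdeccebbcac'
  #3 SA[3]=22  'aecdeccebbcac'
  #4 SA[4]=11  'aeeaebddcdaaecdeccebbcac'
  #5 SA[5]=30  'bbcac'
  #6 SA[6]=2  'bbedbcbcdaeeaebddcdaaecdeccebbcac'
  #7 SA[7]=31  'bcac'
  #8 SA[8]=6  'bcbcdaeeaebddcdaaecdeccebbcac'
  #9 SA[9]=8  'bcdaeeaebddcdaaecdeccebbcac'
  #10 SA[10]=16  'bddcdaaecdeccebbcac'
  #11 SA[11]=3  'bedbcbcdaeeaebddcdaaecdeccebbcac'
  #12 SA[12]=34  'c'
  #13 SA[13]=32  'cac'
  #14 SA[14]=7  'cbcdaeeaebddcdaaecdeccebbcac'
  #15 SA[15]=27  'ccebbcac'
  #16 SA[16]=19  'cdaaecdeccebbcac'
  #17 SA[17]=9  'cdaeeaebddcdaaecdeccebbcac'
  #18 SA[18]=24  'cdeccebbcac'
  #19 SA[19]=28  'cebbcac'
  #20 SA[20]=20  'daaecdeccebbcac'
  #21 SA[21]=10  'daeeaebddcdaaecdeccebbcac'
  #22 SA[22]=1  'dbbedbcbcdaeeaebddcdaaecdeccebbcac'
  #23 SA[23]=5  'dbcbcdaeeaebddcdaaecdeccebbcac'
  #24 SA[24]=18  'dcdaaecdeccebbcac'
  #25 SA[25]=17  'ddcdaaecdeccebbcac'
  #26 SA[26]=25  'deccebbcac'
  #27 SA[27]=13  'eaebddcdaaecdeccebbcac'
  #28 SA[28]=29  'ebbcac'
  #29 SA[29]=15  'ebddcdaaecdeccebbcac'
  #30 SA[30]=26  'eccebbcac'
  #31 SA[31]=23  'ecdeccebbcac'
  #32 SA[32]=0  'edbbedbcbcdaeeaebddcdaaecdeccebbcac'
  #33 SA[33]=4  'edbcbcdaeeaebddcdaaecdeccebbcac'
  #34 SA[34]=12  'eeaebddcdaaecdeccebbcac'

[21, 33, 14, 22, 11, 30, 2, 31, 6, 8, 16, 3, 34, 32, 7, 27, 19, 9, 24, 28, 20, 10, 1, 5, 18, 17, 25, 13, 29, 15, 26, 23, 0, 4, 12]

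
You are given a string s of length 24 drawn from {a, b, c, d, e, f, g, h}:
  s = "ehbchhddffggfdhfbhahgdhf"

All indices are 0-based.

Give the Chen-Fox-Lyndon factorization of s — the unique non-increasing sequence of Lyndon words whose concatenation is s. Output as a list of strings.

emit factor 1: 'eh' (i=0, period=2)
emit factor 2: 'bchhddffggfdhfbh' (i=2, period=16)
emit factor 3: 'ahgdhf' (i=18, period=6)

["eh", "bchhddffggfdhfbh", "ahgdhf"]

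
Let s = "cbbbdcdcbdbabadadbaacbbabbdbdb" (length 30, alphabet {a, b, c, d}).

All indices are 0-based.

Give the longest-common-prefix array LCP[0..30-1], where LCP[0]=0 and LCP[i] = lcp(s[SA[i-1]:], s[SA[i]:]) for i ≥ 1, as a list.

[0, 1, 2, 1, 1, 2, 0, 1, 2, 3, 2, 1, 2, 2, 3, 1, 3, 3, 2, 0, 3, 2, 1, 0, 1, 2, 3, 2, 1, 2]

rank→(start, suffix):
  0 → (18, 'aacbbabbdbdb')
  1 → (11, 'abadadbaacbbabbdbdb')
  2 → (23, 'abbdbdb')
  3 → (19, 'acbbabbdbdb')
  4 → (13, 'adadbaacbbabbdbdb')
  5 → (15, 'adbaacbbabbdbdb')
  6 → (29, 'b')
  7 → (17, 'baacbbabbdbdb')
  8 → (10, 'babadadbaacbbabbdbdb')
  9 → (22, 'babbdbdb')
  10 → (12, 'badadbaacbbabbdbdb')
  11 → (21, 'bbabbdbdb')
  12 → (1, 'bbbdcdcbdbabadadbaacbbabbdbdb')
  13 → (24, 'bbdbdb')
  14 → (2, 'bbdcdcbdbabadadbaacbbabbdbdb')
  15 → (27, 'bdb')
  16 → (8, 'bdbabadadbaacbbabbdbdb')
  17 → (25, 'bdbdb')
  18 → (3, 'bdcdcbdbabadadbaacbbabbdbdb')
  19 → (20, 'cbbabbdbdb')
  20 → (0, 'cbbbdcdcbdbabadadbaacbbabbdbdb')
  21 → (7, 'cbdbabadadbaacbbabbdbdb')
  22 → (5, 'cdcbdbabadadbaacbbabbdbdb')
  23 → (14, 'dadbaacbbabbdbdb')
  24 → (28, 'db')
  25 → (16, 'dbaacbbabbdbdb')
  26 → (9, 'dbabadadbaacbbabbdbdb')
  27 → (26, 'dbdb')
  28 → (6, 'dcbdbabadadbaacbbabbdbdb')
  29 → (4, 'dcdcbdbabadadbaacbbabbdbdb')

SA = [18, 11, 23, 19, 13, 15, 29, 17, 10, 22, 12, 21, 1, 24, 2, 27, 8, 25, 3, 20, 0, 7, 5, 14, 28, 16, 9, 26, 6, 4]
[i] adj suffixes → lcp
  [1] 18/11 → 1 ('a')
  [2] 11/23 → 2 ('ab')
  [3] 23/19 → 1 ('a')
  [4] 19/13 → 1 ('a')
  [5] 13/15 → 2 ('ad')
  [6] 15/29 → 0 ('')
  [7] 29/17 → 1 ('b')
  [8] 17/10 → 2 ('ba')
  [9] 10/22 → 3 ('bab')
  [10] 22/12 → 2 ('ba')
  [11] 12/21 → 1 ('b')
  [12] 21/1 → 2 ('bb')
  [13] 1/24 → 2 ('bb')
  [14] 24/2 → 3 ('bbd')
  [15] 2/27 → 1 ('b')
  [16] 27/8 → 3 ('bdb')
  [17] 8/25 → 3 ('bdb')
  [18] 25/3 → 2 ('bd')
  [19] 3/20 → 0 ('')
  [20] 20/0 → 3 ('cbb')
  [21] 0/7 → 2 ('cb')
  [22] 7/5 → 1 ('c')
  [23] 5/14 → 0 ('')
  [24] 14/28 → 1 ('d')
  [25] 28/16 → 2 ('db')
  [26] 16/9 → 3 ('dba')
  [27] 9/26 → 2 ('db')
  [28] 26/6 → 1 ('d')
  [29] 6/4 → 2 ('dc')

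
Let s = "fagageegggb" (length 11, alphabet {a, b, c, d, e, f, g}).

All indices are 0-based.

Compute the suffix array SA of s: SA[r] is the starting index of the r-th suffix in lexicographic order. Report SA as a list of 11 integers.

[1, 3, 10, 5, 6, 0, 2, 9, 4, 8, 7]

sorted suffixes:
  #0 SA[0]=1  'agageegggb'
  #1 SA[1]=3  'ageegggb'
  #2 SA[2]=10  'b'
  #3 SA[3]=5  'eegggb'
  #4 SA[4]=6  'egggb'
  #5 SA[5]=0  'fagageegggb'
  #6 SA[6]=2  'gageegggb'
  #7 SA[7]=9  'gb'
  #8 SA[8]=4  'geegggb'
  #9 SA[9]=8  'ggb'
  #10 SA[10]=7  'gggb'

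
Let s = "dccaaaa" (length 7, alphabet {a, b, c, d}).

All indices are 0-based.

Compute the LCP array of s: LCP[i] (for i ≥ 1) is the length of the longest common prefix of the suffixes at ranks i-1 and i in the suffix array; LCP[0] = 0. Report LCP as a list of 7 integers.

rank→(start, suffix):
  0 → (6, 'a')
  1 → (5, 'aa')
  2 → (4, 'aaa')
  3 → (3, 'aaaa')
  4 → (2, 'caaaa')
  5 → (1, 'ccaaaa')
  6 → (0, 'dccaaaa')

SA = [6, 5, 4, 3, 2, 1, 0]
rank  pair      lcp
   1  s[6:],s[5:]  1  'a'
   2  s[5:],s[4:]  2  'aa'
   3  s[4:],s[3:]  3  'aaa'
   4  s[3:],s[2:]  0  ''
   5  s[2:],s[1:]  1  'c'
   6  s[1:],s[0:]  0  ''

[0, 1, 2, 3, 0, 1, 0]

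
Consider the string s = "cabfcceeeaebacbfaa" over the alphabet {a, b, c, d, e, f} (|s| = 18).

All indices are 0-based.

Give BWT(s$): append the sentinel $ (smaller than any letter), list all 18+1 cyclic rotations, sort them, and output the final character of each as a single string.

aafcbeeca$afceaecbb

rank  rotation             last
    0  $cabfcceeeaebacbfaa  a
    1  a$cabfcceeeaebacbfa  a
    2  aa$cabfcceeeaebacbf  f
    3  abfcceeeaebacbfaa$c  c
    4  acbfaa$cabfcceeeaeb  b
    5  aebacbfaa$cabfcceee  e
    6  bacbfaa$cabfcceeeae  e
    7  bfaa$cabfcceeeaebac  c
    8  bfcceeeaebacbfaa$ca  a
    9  cabfcceeeaebacbfaa$  $
   10  cbfaa$cabfcceeeaeba  a
   11  cceeeaebacbfaa$cabf  f
   12  ceeeaebacbfaa$cabfc  c
   13  eaebacbfaa$cabfccee  e
   14  ebacbfaa$cabfcceeea  a
   15  eeaebacbfaa$cabfcce  e
   16  eeeaebacbfaa$cabfcc  c
   17  faa$cabfcceeeaebacb  b
   18  fcceeeaebacbfaa$cab  b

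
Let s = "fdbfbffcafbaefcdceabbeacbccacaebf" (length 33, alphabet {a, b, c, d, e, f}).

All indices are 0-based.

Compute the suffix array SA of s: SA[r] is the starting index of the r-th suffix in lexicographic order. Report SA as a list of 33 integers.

[18, 27, 22, 29, 11, 8, 10, 19, 24, 20, 31, 2, 4, 26, 28, 7, 23, 25, 14, 16, 1, 15, 17, 21, 30, 12, 32, 9, 3, 6, 13, 0, 5]

rank→(start, suffix):
  0 → (18, 'abbeacbccacaebf')
  1 → (27, 'acaebf')
  2 → (22, 'acbccacaebf')
  3 → (29, 'aebf')
  4 → (11, 'aefcdceabbeacbccacaebf')
  5 → (8, 'afbaefcdceabbeacbccacaebf')
  6 → (10, 'baefcdceabbeacbccacaebf')
  7 → (19, 'bbeacbccacaebf')
  8 → (24, 'bccacaebf')
  9 → (20, 'beacbccacaebf')
  10 → (31, 'bf')
  11 → (2, 'bfbffcafbaefcdceabbeacbccacaebf')
  12 → (4, 'bffcafbaefcdceabbeacbccacaebf')
  13 → (26, 'cacaebf')
  14 → (28, 'caebf')
  15 → (7, 'cafbaefcdceabbeacbccacaebf')
  16 → (23, 'cbccacaebf')
  17 → (25, 'ccacaebf')
  18 → (14, 'cdceabbeacbccacaebf')
  19 → (16, 'ceabbeacbccacaebf')
  20 → (1, 'dbfbffcafbaefcdceabbeacbccacaebf')
  21 → (15, 'dceabbeacbccacaebf')
  22 → (17, 'eabbeacbccacaebf')
  23 → (21, 'eacbccacaebf')
  24 → (30, 'ebf')
  25 → (12, 'efcdceabbeacbccacaebf')
  26 → (32, 'f')
  27 → (9, 'fbaefcdceabbeacbccacaebf')
  28 → (3, 'fbffcafbaefcdceabbeacbccacaebf')
  29 → (6, 'fcafbaefcdceabbeacbccacaebf')
  30 → (13, 'fcdceabbeacbccacaebf')
  31 → (0, 'fdbfbffcafbaefcdceabbeacbccacaebf')
  32 → (5, 'ffcafbaefcdceabbeacbccacaebf')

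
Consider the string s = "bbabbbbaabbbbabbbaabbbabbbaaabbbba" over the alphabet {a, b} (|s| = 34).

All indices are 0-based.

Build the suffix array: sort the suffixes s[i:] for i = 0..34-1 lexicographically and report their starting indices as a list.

[33, 26, 17, 27, 7, 22, 13, 18, 28, 2, 8, 32, 25, 16, 6, 21, 12, 1, 31, 24, 15, 5, 20, 11, 0, 30, 23, 14, 4, 19, 10, 29, 3, 9]

rank | idx | suffix
   0 |  33 | a
   1 |  26 | aaabbbba
   2 |  17 | aabbbabbbaaabbbba
   3 |  27 | aabbbba
   4 |   7 | aabbbbabbbaabbbabbbaaabbbba
   5 |  22 | abbbaaabbbba
   6 |  13 | abbbaabbbabbbaaabbbba
   7 |  18 | abbbabbbaaabbbba
   8 |  28 | abbbba
   9 |   2 | abbbbaabbbbabbbaabbbabbbaaabbbba
  10 |   8 | abbbbabbbaabbbabbbaaabbbba
  11 |  32 | ba
  12 |  25 | baaabbbba
  13 |  16 | baabbbabbbaaabbbba
  14 |   6 | baabbbbabbbaabbbabbbaaabbbba
  15 |  21 | babbbaaabbbba
  16 |  12 | babbbaabbbabbbaaabbbba
  17 |   1 | babbbbaabbbbabbbaabbbabbbaaabbbba
  18 |  31 | bba
  19 |  24 | bbaaabbbba
  20 |  15 | bbaabbbabbbaaabbbba
  21 |   5 | bbaabbbbabbbaabbbabbbaaabbbba
  22 |  20 | bbabbbaaabbbba
  23 |  11 | bbabbbaabbbabbbaaabbbba
  24 |   0 | bbabbbbaabbbbabbbaabbbabbbaaabbbba
  25 |  30 | bbba
  26 |  23 | bbbaaabbbba
  27 |  14 | bbbaabbbabbbaaabbbba
  28 |   4 | bbbaabbbbabbbaabbbabbbaaabbbba
  29 |  19 | bbbabbbaaabbbba
  30 |  10 | bbbabbbaabbbabbbaaabbbba
  31 |  29 | bbbba
  32 |   3 | bbbbaabbbbabbbaabbbabbbaaabbbba
  33 |   9 | bbbbabbbaabbbabbbaaabbbba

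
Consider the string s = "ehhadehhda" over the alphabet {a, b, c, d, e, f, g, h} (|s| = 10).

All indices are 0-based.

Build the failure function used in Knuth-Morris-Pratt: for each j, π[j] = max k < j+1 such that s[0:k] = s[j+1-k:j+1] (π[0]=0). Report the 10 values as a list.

π[0] = 0
j=1 s[j]='h': π[1]=0 (border '')
j=2 s[j]='h': π[2]=0 (border '')
j=3 s[j]='a': π[3]=0 (border '')
j=4 s[j]='d': π[4]=0 (border '')
j=5 s[j]='e': π[5]=1 (border 'e')
j=6 s[j]='h': π[6]=2 (border 'eh')
j=7 s[j]='h': π[7]=3 (border 'ehh')
j=8 s[j]='d': k: 3→0; π[8]=0 (border '')
j=9 s[j]='a': π[9]=0 (border '')

[0, 0, 0, 0, 0, 1, 2, 3, 0, 0]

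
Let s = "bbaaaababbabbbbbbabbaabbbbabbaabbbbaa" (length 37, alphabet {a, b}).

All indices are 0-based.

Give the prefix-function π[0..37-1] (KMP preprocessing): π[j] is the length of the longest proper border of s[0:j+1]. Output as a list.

[0, 1, 0, 0, 0, 0, 1, 0, 1, 2, 3, 1, 2, 2, 2, 2, 2, 3, 1, 2, 3, 4, 1, 2, 2, 2, 3, 1, 2, 3, 4, 1, 2, 2, 2, 3, 4]

π[0] = 0
j=1 s[j]='b': π[1]=1 (border 'b')
j=2 s[j]='a': k: 1→0; π[2]=0 (border '')
j=3 s[j]='a': π[3]=0 (border '')
j=4 s[j]='a': π[4]=0 (border '')
j=5 s[j]='a': π[5]=0 (border '')
j=6 s[j]='b': π[6]=1 (border 'b')
j=7 s[j]='a': k: 1→0; π[7]=0 (border '')
j=8 s[j]='b': π[8]=1 (border 'b')
j=9 s[j]='b': π[9]=2 (border 'bb')
j=10 s[j]='a': π[10]=3 (border 'bba')
j=11 s[j]='b': k: 3→0; π[11]=1 (border 'b')
j=12 s[j]='b': π[12]=2 (border 'bb')
j=13 s[j]='b': k: 2→1; π[13]=2 (border 'bb')
j=14 s[j]='b': k: 2→1; π[14]=2 (border 'bb')
j=15 s[j]='b': k: 2→1; π[15]=2 (border 'bb')
j=16 s[j]='b': k: 2→1; π[16]=2 (border 'bb')
j=17 s[j]='a': π[17]=3 (border 'bba')
j=18 s[j]='b': k: 3→0; π[18]=1 (border 'b')
j=19 s[j]='b': π[19]=2 (border 'bb')
j=20 s[j]='a': π[20]=3 (border 'bba')
j=21 s[j]='a': π[21]=4 (border 'bbaa')
j=22 s[j]='b': k: 4→0; π[22]=1 (border 'b')
j=23 s[j]='b': π[23]=2 (border 'bb')
j=24 s[j]='b': k: 2→1; π[24]=2 (border 'bb')
j=25 s[j]='b': k: 2→1; π[25]=2 (border 'bb')
j=26 s[j]='a': π[26]=3 (border 'bba')
j=27 s[j]='b': k: 3→0; π[27]=1 (border 'b')
j=28 s[j]='b': π[28]=2 (border 'bb')
j=29 s[j]='a': π[29]=3 (border 'bba')
j=30 s[j]='a': π[30]=4 (border 'bbaa')
j=31 s[j]='b': k: 4→0; π[31]=1 (border 'b')
j=32 s[j]='b': π[32]=2 (border 'bb')
j=33 s[j]='b': k: 2→1; π[33]=2 (border 'bb')
j=34 s[j]='b': k: 2→1; π[34]=2 (border 'bb')
j=35 s[j]='a': π[35]=3 (border 'bba')
j=36 s[j]='a': π[36]=4 (border 'bbaa')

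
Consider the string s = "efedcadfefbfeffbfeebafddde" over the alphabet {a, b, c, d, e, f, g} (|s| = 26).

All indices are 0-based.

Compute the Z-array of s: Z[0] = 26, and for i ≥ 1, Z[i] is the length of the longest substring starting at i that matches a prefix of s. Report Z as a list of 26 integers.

[26, 0, 1, 0, 0, 0, 0, 0, 2, 0, 0, 0, 2, 0, 0, 0, 0, 1, 1, 0, 0, 0, 0, 0, 0, 1]

Z[0]=26
i=1: outside box; Z[1]=0
i=2: outside box; Z[2]=1 extend→box=[2,3)
i=3: outside box; Z[3]=0
i=4: outside box; Z[4]=0
i=5: outside box; Z[5]=0
i=6: outside box; Z[6]=0
i=7: outside box; Z[7]=0
i=8: outside box; Z[8]=2 extend→box=[8,10)
i=9: min(r-i=1, Z[1]=0)=0; Z[9]=0
i=10: outside box; Z[10]=0
i=11: outside box; Z[11]=0
i=12: outside box; Z[12]=2 extend→box=[12,14)
i=13: min(r-i=1, Z[1]=0)=0; Z[13]=0
i=14: outside box; Z[14]=0
i=15: outside box; Z[15]=0
i=16: outside box; Z[16]=0
i=17: outside box; Z[17]=1 extend→box=[17,18)
i=18: outside box; Z[18]=1 extend→box=[18,19)
i=19: outside box; Z[19]=0
i=20: outside box; Z[20]=0
i=21: outside box; Z[21]=0
i=22: outside box; Z[22]=0
i=23: outside box; Z[23]=0
i=24: outside box; Z[24]=0
i=25: outside box; Z[25]=1 extend→box=[25,26)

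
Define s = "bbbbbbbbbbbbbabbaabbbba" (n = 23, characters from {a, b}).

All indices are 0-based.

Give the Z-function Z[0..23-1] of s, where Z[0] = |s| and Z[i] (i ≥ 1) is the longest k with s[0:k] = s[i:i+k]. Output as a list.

[23, 12, 11, 10, 9, 8, 7, 6, 5, 4, 3, 2, 1, 0, 2, 1, 0, 0, 4, 3, 2, 1, 0]

Z[0]=23
i=1: i≥r, start 0; Z[1]=12 extend→box=[1,13)
i=2: min(r-i=11, Z[1]=12)=11; Z[2]=11
i=3: min(r-i=10, Z[2]=11)=10; Z[3]=10
i=4: min(r-i=9, Z[3]=10)=9; Z[4]=9
i=5: min(r-i=8, Z[4]=9)=8; Z[5]=8
i=6: min(r-i=7, Z[5]=8)=7; Z[6]=7
i=7: min(r-i=6, Z[6]=7)=6; Z[7]=6
i=8: min(r-i=5, Z[7]=6)=5; Z[8]=5
i=9: min(r-i=4, Z[8]=5)=4; Z[9]=4
i=10: min(r-i=3, Z[9]=4)=3; Z[10]=3
i=11: min(r-i=2, Z[10]=3)=2; Z[11]=2
i=12: min(r-i=1, Z[11]=2)=1; Z[12]=1
i=13: i≥r, start 0; Z[13]=0
i=14: i≥r, start 0; Z[14]=2 extend→box=[14,16)
i=15: min(r-i=1, Z[1]=12)=1; Z[15]=1
i=16: i≥r, start 0; Z[16]=0
i=17: i≥r, start 0; Z[17]=0
i=18: i≥r, start 0; Z[18]=4 extend→box=[18,22)
i=19: min(r-i=3, Z[1]=12)=3; Z[19]=3
i=20: min(r-i=2, Z[2]=11)=2; Z[20]=2
i=21: min(r-i=1, Z[3]=10)=1; Z[21]=1
i=22: i≥r, start 0; Z[22]=0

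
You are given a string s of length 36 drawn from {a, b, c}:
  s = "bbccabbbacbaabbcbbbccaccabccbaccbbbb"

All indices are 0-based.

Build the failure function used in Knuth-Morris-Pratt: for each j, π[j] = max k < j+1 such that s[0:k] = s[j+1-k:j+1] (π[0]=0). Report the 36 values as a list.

[0, 1, 0, 0, 0, 1, 2, 2, 0, 0, 1, 0, 0, 1, 2, 3, 1, 2, 2, 3, 4, 5, 0, 0, 0, 1, 0, 0, 1, 0, 0, 0, 1, 2, 2, 2]

π[0] = 0
j=1 s[j]='b': π[1]=1 (border 'b')
j=2 s[j]='c': k: 1→0; π[2]=0 (border '')
j=3 s[j]='c': π[3]=0 (border '')
j=4 s[j]='a': π[4]=0 (border '')
j=5 s[j]='b': π[5]=1 (border 'b')
j=6 s[j]='b': π[6]=2 (border 'bb')
j=7 s[j]='b': k: 2→1; π[7]=2 (border 'bb')
j=8 s[j]='a': k: 2→1→0; π[8]=0 (border '')
j=9 s[j]='c': π[9]=0 (border '')
j=10 s[j]='b': π[10]=1 (border 'b')
j=11 s[j]='a': k: 1→0; π[11]=0 (border '')
j=12 s[j]='a': π[12]=0 (border '')
j=13 s[j]='b': π[13]=1 (border 'b')
j=14 s[j]='b': π[14]=2 (border 'bb')
j=15 s[j]='c': π[15]=3 (border 'bbc')
j=16 s[j]='b': k: 3→0; π[16]=1 (border 'b')
j=17 s[j]='b': π[17]=2 (border 'bb')
j=18 s[j]='b': k: 2→1; π[18]=2 (border 'bb')
j=19 s[j]='c': π[19]=3 (border 'bbc')
j=20 s[j]='c': π[20]=4 (border 'bbcc')
j=21 s[j]='a': π[21]=5 (border 'bbcca')
j=22 s[j]='c': k: 5→0; π[22]=0 (border '')
j=23 s[j]='c': π[23]=0 (border '')
j=24 s[j]='a': π[24]=0 (border '')
j=25 s[j]='b': π[25]=1 (border 'b')
j=26 s[j]='c': k: 1→0; π[26]=0 (border '')
j=27 s[j]='c': π[27]=0 (border '')
j=28 s[j]='b': π[28]=1 (border 'b')
j=29 s[j]='a': k: 1→0; π[29]=0 (border '')
j=30 s[j]='c': π[30]=0 (border '')
j=31 s[j]='c': π[31]=0 (border '')
j=32 s[j]='b': π[32]=1 (border 'b')
j=33 s[j]='b': π[33]=2 (border 'bb')
j=34 s[j]='b': k: 2→1; π[34]=2 (border 'bb')
j=35 s[j]='b': k: 2→1; π[35]=2 (border 'bb')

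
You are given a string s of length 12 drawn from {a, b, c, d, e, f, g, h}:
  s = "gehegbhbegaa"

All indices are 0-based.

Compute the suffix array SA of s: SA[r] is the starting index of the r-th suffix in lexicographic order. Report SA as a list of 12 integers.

sorted suffixes:
  #0 SA[0]=11  'a'
  #1 SA[1]=10  'aa'
  #2 SA[2]=7  'begaa'
  #3 SA[3]=5  'bhbegaa'
  #4 SA[4]=8  'egaa'
  #5 SA[5]=3  'egbhbegaa'
  #6 SA[6]=1  'ehegbhbegaa'
  #7 SA[7]=9  'gaa'
  #8 SA[8]=4  'gbhbegaa'
  #9 SA[9]=0  'gehegbhbegaa'
  #10 SA[10]=6  'hbegaa'
  #11 SA[11]=2  'hegbhbegaa'

[11, 10, 7, 5, 8, 3, 1, 9, 4, 0, 6, 2]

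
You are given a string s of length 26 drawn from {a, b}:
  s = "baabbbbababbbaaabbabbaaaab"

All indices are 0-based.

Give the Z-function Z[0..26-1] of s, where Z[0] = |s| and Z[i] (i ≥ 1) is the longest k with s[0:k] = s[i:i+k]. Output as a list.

[26, 0, 0, 1, 1, 1, 2, 0, 2, 0, 1, 1, 3, 0, 0, 0, 1, 2, 0, 1, 3, 0, 0, 0, 0, 1]

Z[0]=26
i=1: fresh scan; Z[1]=0
i=2: fresh scan; Z[2]=0
i=3: fresh scan; Z[3]=1 extend→box=[3,4)
i=4: fresh scan; Z[4]=1 extend→box=[4,5)
i=5: fresh scan; Z[5]=1 extend→box=[5,6)
i=6: fresh scan; Z[6]=2 extend→box=[6,8)
i=7: min(r-i=1, Z[1]=0)=0; Z[7]=0
i=8: fresh scan; Z[8]=2 extend→box=[8,10)
i=9: min(r-i=1, Z[1]=0)=0; Z[9]=0
i=10: fresh scan; Z[10]=1 extend→box=[10,11)
i=11: fresh scan; Z[11]=1 extend→box=[11,12)
i=12: fresh scan; Z[12]=3 extend→box=[12,15)
i=13: min(r-i=2, Z[1]=0)=0; Z[13]=0
i=14: min(r-i=1, Z[2]=0)=0; Z[14]=0
i=15: fresh scan; Z[15]=0
i=16: fresh scan; Z[16]=1 extend→box=[16,17)
i=17: fresh scan; Z[17]=2 extend→box=[17,19)
i=18: min(r-i=1, Z[1]=0)=0; Z[18]=0
i=19: fresh scan; Z[19]=1 extend→box=[19,20)
i=20: fresh scan; Z[20]=3 extend→box=[20,23)
i=21: min(r-i=2, Z[1]=0)=0; Z[21]=0
i=22: min(r-i=1, Z[2]=0)=0; Z[22]=0
i=23: fresh scan; Z[23]=0
i=24: fresh scan; Z[24]=0
i=25: fresh scan; Z[25]=1 extend→box=[25,26)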